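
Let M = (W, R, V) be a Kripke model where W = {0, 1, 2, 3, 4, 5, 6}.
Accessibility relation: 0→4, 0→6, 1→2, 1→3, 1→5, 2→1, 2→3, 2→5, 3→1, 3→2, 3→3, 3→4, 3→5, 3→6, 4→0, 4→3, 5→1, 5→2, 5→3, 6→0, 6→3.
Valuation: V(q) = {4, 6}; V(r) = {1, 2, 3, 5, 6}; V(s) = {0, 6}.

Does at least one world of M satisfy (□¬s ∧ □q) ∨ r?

Yes

Let φ = (□¬s ∧ □q) ∨ r. Evaluate φ at each world:
  0 (successors {4, 6}): φ is false.
  1 (successors {2, 3, 5}): φ is true.
  2 (successors {1, 3, 5}): φ is true.
  3 (successors {1, 2, 3, 4, 5, 6}): φ is true.
  4 (successors {0, 3}): φ is false.
  5 (successors {1, 2, 3}): φ is true.
  6 (successors {0, 3}): φ is true.
Detail at 1 (witness):
  At 1: □¬s ∧ □q is false, r is true, so (□¬s ∧ □q) ∨ r is true.
    At 1: □¬s is true, □q is false, so □¬s ∧ □q is false.
      At 1: □¬s requires ¬s at every successor {2, 3, 5}.
        At 2: ¬s is true.
        At 3: ¬s is true.
        At 5: ¬s is true.
      So □¬s is true at 1.
      At 1: □q requires q at every successor {2, 3, 5}.
        q fails at 2, so □q is false at 1.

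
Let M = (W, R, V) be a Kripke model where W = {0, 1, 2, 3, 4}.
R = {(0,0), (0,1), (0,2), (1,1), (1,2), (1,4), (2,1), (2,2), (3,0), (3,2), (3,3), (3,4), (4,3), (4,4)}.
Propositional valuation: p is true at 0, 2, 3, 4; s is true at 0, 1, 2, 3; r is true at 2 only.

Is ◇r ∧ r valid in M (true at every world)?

Let φ = ◇r ∧ r. Evaluate φ at each world:
  0 (successors {0, 1, 2}): φ is false.
  1 (successors {1, 2, 4}): φ is false.
  2 (successors {1, 2}): φ is true.
  3 (successors {0, 2, 3, 4}): φ is false.
  4 (successors {3, 4}): φ is false.
Detail at 0 (counterexample):
  At 0: ◇r is true, r is false, so ◇r ∧ r is false.
    At 0: ◇r requires r at some successor in {0, 1, 2}.
      r holds at 2, so ◇r is true at 0.

No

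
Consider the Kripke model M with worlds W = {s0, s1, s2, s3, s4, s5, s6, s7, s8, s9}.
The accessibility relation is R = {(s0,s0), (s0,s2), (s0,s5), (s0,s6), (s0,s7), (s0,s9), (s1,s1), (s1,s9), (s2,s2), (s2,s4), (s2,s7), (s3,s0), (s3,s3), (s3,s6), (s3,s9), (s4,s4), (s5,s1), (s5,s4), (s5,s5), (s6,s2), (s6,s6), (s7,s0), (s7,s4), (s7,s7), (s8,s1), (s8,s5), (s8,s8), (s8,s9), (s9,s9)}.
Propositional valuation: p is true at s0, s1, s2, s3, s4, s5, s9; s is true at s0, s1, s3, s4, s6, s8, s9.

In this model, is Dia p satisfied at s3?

At s3: Dia p requires p at some successor in {s0, s3, s6, s9}.
  p holds at s0, so Dia p is true at s3.

Yes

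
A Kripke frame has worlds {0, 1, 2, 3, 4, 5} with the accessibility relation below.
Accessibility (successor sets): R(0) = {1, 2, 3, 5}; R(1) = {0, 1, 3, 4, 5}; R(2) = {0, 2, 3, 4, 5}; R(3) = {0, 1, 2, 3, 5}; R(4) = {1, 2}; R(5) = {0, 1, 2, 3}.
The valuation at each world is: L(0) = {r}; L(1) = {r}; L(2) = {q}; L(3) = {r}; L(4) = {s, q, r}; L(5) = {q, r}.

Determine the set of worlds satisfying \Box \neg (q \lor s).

Let φ = \Box \neg (q \lor s). Evaluate φ at each world:
  0 (successors {1, 2, 3, 5}): φ is false.
  1 (successors {0, 1, 3, 4, 5}): φ is false.
  2 (successors {0, 2, 3, 4, 5}): φ is false.
  3 (successors {0, 1, 2, 3, 5}): φ is false.
  4 (successors {1, 2}): φ is false.
  5 (successors {0, 1, 2, 3}): φ is false.
For instance, at 5:
  At 5: \Box \neg (q \lor s) requires \neg (q \lor s) at every successor {0, 1, 2, 3}.
    \neg (q \lor s) fails at 2, so \Box \neg (q \lor s) is false at 5.
Satisfying worlds: none.

none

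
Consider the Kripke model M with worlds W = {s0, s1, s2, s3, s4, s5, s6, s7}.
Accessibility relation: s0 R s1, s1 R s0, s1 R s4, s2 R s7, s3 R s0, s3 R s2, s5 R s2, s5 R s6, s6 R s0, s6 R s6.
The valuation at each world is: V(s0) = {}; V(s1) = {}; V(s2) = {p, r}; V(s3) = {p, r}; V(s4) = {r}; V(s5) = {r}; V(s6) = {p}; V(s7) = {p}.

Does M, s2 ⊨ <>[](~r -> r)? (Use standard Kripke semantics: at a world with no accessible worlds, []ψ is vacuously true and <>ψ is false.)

Yes

At s2: <>[](~r -> r) requires [](~r -> r) at some successor in {s7}.
  [](~r -> r) holds at s7, so <>[](~r -> r) is true at s2.
    At s7: no accessible worlds, so [](~r -> r) holds vacuously.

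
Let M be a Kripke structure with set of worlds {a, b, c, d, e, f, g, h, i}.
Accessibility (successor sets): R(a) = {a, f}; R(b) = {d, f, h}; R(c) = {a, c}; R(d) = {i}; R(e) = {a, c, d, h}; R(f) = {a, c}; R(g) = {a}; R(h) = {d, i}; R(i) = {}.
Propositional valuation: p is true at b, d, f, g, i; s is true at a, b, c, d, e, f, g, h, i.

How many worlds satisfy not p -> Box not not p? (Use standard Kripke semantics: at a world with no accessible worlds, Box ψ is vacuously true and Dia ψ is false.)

Let φ = not p -> Box not not p. Evaluate φ at each world:
  a (successors {a, f}): φ is false.
  b (successors {d, f, h}): φ is true.
  c (successors {a, c}): φ is false.
  d (successors {i}): φ is true.
  e (successors {a, c, d, h}): φ is false.
  f (successors {a, c}): φ is true.
  g (successors {a}): φ is true.
  h (successors {d, i}): φ is true.
  i (successors ∅): φ is true.
For instance, at g:
  At g: not p is false, Box not not p is false, so not p -> Box not not p is true.
    At g: Box not not p requires not not p at every successor {a}.
      not not p fails at a, so Box not not p is false at g.
Satisfying worlds: {b, d, f, g, h, i}

6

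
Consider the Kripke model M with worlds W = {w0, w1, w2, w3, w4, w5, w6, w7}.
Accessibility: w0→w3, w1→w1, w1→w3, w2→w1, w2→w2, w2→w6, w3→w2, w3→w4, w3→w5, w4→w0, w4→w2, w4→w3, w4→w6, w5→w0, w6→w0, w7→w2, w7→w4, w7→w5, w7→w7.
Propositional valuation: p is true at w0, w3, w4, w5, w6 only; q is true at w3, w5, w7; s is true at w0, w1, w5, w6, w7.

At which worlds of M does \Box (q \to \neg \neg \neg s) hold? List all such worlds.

w0, w1, w2, w4, w5, w6

Recall that \Box ψ holds at a world iff ψ holds at every accessible world, and \Diamond ψ holds iff ψ holds at some accessible world.
Let φ = \Box (q \to \neg \neg \neg s). Evaluate φ at each world:
  w0 (successors {w3}): φ is true.
  w1 (successors {w1, w3}): φ is true.
  w2 (successors {w1, w2, w6}): φ is true.
  w3 (successors {w2, w4, w5}): φ is false.
  w4 (successors {w0, w2, w3, w6}): φ is true.
  w5 (successors {w0}): φ is true.
  w6 (successors {w0}): φ is true.
  w7 (successors {w2, w4, w5, w7}): φ is false.
For instance, at w1:
  At w1: \Box (q \to \neg \neg \neg s) requires q \to \neg \neg \neg s at every successor {w1, w3}.
    At w1: q \to \neg \neg \neg s is true.
    At w3: q \to \neg \neg \neg s is true.
  So \Box (q \to \neg \neg \neg s) is true at w1.
Satisfying worlds: {w0, w1, w2, w4, w5, w6}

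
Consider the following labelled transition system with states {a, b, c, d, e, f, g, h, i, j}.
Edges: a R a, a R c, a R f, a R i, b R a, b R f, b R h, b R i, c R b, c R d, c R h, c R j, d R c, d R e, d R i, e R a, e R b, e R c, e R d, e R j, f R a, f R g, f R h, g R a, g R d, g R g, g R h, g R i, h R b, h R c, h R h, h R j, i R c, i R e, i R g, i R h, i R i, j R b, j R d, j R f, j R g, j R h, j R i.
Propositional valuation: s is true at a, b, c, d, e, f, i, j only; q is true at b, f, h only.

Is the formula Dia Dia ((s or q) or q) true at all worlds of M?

Yes

Let φ = Dia Dia ((s or q) or q). Evaluate φ at each world:
  a (successors {a, c, f, i}): φ is true.
  b (successors {a, f, h, i}): φ is true.
  c (successors {b, d, h, j}): φ is true.
  d (successors {c, e, i}): φ is true.
  e (successors {a, b, c, d, j}): φ is true.
  f (successors {a, g, h}): φ is true.
  g (successors {a, d, g, h, i}): φ is true.
  h (successors {b, c, h, j}): φ is true.
  i (successors {c, e, g, h, i}): φ is true.
  j (successors {b, d, f, g, h, i}): φ is true.
For instance, at e:
  At e: Dia Dia ((s or q) or q) requires Dia ((s or q) or q) at some successor in {a, b, c, d, j}.
    Dia ((s or q) or q) holds at a, so Dia Dia ((s or q) or q) is true at e.
      At a: Dia ((s or q) or q) requires (s or q) or q at some successor in {a, c, f, i}.
        (s or q) or q holds at a, so Dia ((s or q) or q) is true at a.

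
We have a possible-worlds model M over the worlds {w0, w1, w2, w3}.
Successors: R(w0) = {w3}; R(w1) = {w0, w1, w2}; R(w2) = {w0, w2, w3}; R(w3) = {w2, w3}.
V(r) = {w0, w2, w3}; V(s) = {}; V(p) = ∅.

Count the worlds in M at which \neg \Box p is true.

Recall that \Box ψ holds at a world iff ψ holds at every accessible world, and \Diamond ψ holds iff ψ holds at some accessible world.
Let φ = \neg \Box p. Evaluate φ at each world:
  w0 (successors {w3}): φ is true.
  w1 (successors {w0, w1, w2}): φ is true.
  w2 (successors {w0, w2, w3}): φ is true.
  w3 (successors {w2, w3}): φ is true.
For instance, at w3:
  At w3: \Box p is false, so \neg \Box p is true.
    At w3: \Box p requires p at every successor {w2, w3}.
      p fails at w2, so \Box p is false at w3.
Satisfying worlds: {w0, w1, w2, w3}

4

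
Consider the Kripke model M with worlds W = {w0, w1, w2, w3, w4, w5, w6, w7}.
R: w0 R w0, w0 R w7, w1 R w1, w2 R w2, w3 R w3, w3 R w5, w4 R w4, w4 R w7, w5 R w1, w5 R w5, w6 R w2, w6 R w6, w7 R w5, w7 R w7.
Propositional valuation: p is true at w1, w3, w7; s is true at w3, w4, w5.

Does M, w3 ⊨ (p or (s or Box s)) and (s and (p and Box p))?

At w3: p or (s or Box s) is true, s and (p and Box p) is false, so (p or (s or Box s)) and (s and (p and Box p)) is false.
  At w3: p is true, s or Box s is true, so p or (s or Box s) is true.
    At w3: s is true, Box s is true, so s or Box s is true.
      At w3: Box s requires s at every successor {w3, w5}.
        At w3: s is true.
        At w5: s is true.
      So Box s is true at w3.
  At w3: s is true, p and Box p is false, so s and (p and Box p) is false.
    At w3: p is true, Box p is false, so p and Box p is false.
      At w3: Box p requires p at every successor {w3, w5}.
        p fails at w5, so Box p is false at w3.

No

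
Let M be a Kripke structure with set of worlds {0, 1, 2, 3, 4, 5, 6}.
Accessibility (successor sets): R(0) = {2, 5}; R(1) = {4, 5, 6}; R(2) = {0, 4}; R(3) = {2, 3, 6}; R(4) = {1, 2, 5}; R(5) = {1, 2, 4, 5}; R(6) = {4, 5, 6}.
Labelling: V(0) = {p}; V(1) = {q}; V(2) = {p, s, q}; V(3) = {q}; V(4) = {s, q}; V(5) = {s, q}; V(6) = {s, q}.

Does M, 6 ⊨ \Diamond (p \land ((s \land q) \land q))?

No

At 6: \Diamond (p \land ((s \land q) \land q)) requires p \land ((s \land q) \land q) at some successor in {4, 5, 6}.
  At 4: p \land ((s \land q) \land q) is false.
  At 5: p \land ((s \land q) \land q) is false.
  At 6: p \land ((s \land q) \land q) is false.
So \Diamond (p \land ((s \land q) \land q)) is false at 6.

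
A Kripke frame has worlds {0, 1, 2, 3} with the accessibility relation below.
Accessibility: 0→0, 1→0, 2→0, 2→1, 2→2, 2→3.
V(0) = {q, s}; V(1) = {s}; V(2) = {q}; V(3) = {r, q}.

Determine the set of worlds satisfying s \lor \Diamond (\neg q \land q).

0, 1

Recall that \Diamond ψ holds at a world iff ψ holds at some accessible world.
Let φ = s \lor \Diamond (\neg q \land q). Evaluate φ at each world:
  0 (successors {0}): φ is true.
  1 (successors {0}): φ is true.
  2 (successors {0, 1, 2, 3}): φ is false.
  3 (successors ∅): φ is false.
For instance, at 0:
  At 0: s is true, \Diamond (\neg q \land q) is false, so s \lor \Diamond (\neg q \land q) is true.
    At 0: \Diamond (\neg q \land q) requires \neg q \land q at some successor in {0}.
      At 0: \neg q \land q is false.
    So \Diamond (\neg q \land q) is false at 0.
Satisfying worlds: {0, 1}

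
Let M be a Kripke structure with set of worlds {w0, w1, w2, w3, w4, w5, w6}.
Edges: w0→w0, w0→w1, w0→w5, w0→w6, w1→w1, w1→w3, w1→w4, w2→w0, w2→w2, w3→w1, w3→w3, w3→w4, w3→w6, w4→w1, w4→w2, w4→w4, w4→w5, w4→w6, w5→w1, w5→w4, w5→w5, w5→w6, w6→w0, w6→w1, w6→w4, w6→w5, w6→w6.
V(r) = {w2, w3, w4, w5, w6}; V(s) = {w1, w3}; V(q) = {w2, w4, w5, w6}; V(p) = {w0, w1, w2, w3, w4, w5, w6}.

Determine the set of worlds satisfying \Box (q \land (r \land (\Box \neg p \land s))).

Let φ = \Box (q \land (r \land (\Box \neg p \land s))). Evaluate φ at each world:
  w0 (successors {w0, w1, w5, w6}): φ is false.
  w1 (successors {w1, w3, w4}): φ is false.
  w2 (successors {w0, w2}): φ is false.
  w3 (successors {w1, w3, w4, w6}): φ is false.
  w4 (successors {w1, w2, w4, w5, w6}): φ is false.
  w5 (successors {w1, w4, w5, w6}): φ is false.
  w6 (successors {w0, w1, w4, w5, w6}): φ is false.
For instance, at w5:
  At w5: \Box (q \land (r \land (\Box \neg p \land s))) requires q \land (r \land (\Box \neg p \land s)) at every successor {w1, w4, w5, w6}.
    q \land (r \land (\Box \neg p \land s)) fails at w1, so \Box (q \land (r \land (\Box \neg p \land s))) is false at w5.
      At w1: q is false, r \land (\Box \neg p \land s) is false, so q \land (r \land (\Box \neg p \land s)) is false.
Satisfying worlds: none.

none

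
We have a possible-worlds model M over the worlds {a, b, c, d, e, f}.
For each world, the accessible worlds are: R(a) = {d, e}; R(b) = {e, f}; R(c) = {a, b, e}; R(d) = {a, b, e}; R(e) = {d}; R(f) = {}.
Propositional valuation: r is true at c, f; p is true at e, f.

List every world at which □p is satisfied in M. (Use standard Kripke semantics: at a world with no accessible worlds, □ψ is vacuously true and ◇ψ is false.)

b, f

Recall that □ψ holds at a world iff ψ holds at every accessible world, and ◇ψ holds iff ψ holds at some accessible world.
Let φ = □p. Evaluate φ at each world:
  a (successors {d, e}): φ is false.
  b (successors {e, f}): φ is true.
  c (successors {a, b, e}): φ is false.
  d (successors {a, b, e}): φ is false.
  e (successors {d}): φ is false.
  f (successors ∅): φ is true.
For instance, at c:
  At c: □p requires p at every successor {a, b, e}.
    p fails at a, so □p is false at c.
Satisfying worlds: {b, f}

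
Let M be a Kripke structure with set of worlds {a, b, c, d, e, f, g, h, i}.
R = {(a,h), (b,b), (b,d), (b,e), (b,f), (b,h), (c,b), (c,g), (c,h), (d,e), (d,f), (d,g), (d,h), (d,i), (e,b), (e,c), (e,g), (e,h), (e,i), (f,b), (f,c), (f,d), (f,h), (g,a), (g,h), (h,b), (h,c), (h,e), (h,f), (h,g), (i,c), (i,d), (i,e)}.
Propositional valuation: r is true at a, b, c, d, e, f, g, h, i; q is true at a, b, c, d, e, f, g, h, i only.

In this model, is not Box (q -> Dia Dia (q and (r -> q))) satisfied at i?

No

At i: Box (q -> Dia Dia (q and (r -> q))) is true, so not Box (q -> Dia Dia (q and (r -> q))) is false.
  At i: Box (q -> Dia Dia (q and (r -> q))) requires q -> Dia Dia (q and (r -> q)) at every successor {c, d, e}.
      At c: q is true, Dia Dia (q and (r -> q)) is true, so q -> Dia Dia (q and (r -> q)) is true.
      At d: q is true, Dia Dia (q and (r -> q)) is true, so q -> Dia Dia (q and (r -> q)) is true.
      At e: q is true, Dia Dia (q and (r -> q)) is true, so q -> Dia Dia (q and (r -> q)) is true.
  So Box (q -> Dia Dia (q and (r -> q))) is true at i.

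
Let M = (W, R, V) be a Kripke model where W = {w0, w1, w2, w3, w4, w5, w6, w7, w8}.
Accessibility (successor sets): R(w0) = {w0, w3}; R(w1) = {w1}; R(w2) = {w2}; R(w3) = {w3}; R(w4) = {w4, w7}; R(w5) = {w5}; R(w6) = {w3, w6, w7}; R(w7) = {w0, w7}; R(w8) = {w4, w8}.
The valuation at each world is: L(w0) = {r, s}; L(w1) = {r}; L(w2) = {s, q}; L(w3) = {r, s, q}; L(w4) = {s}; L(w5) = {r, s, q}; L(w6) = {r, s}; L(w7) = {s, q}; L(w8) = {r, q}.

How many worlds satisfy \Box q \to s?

Let φ = \Box q \to s. Evaluate φ at each world:
  w0 (successors {w0, w3}): φ is true.
  w1 (successors {w1}): φ is true.
  w2 (successors {w2}): φ is true.
  w3 (successors {w3}): φ is true.
  w4 (successors {w4, w7}): φ is true.
  w5 (successors {w5}): φ is true.
  w6 (successors {w3, w6, w7}): φ is true.
  w7 (successors {w0, w7}): φ is true.
  w8 (successors {w4, w8}): φ is true.
For instance, at w4:
  At w4: \Box q is false, s is true, so \Box q \to s is true.
    At w4: \Box q requires q at every successor {w4, w7}.
      q fails at w4, so \Box q is false at w4.
Satisfying worlds: {w0, w1, w2, w3, w4, w5, w6, w7, w8}

9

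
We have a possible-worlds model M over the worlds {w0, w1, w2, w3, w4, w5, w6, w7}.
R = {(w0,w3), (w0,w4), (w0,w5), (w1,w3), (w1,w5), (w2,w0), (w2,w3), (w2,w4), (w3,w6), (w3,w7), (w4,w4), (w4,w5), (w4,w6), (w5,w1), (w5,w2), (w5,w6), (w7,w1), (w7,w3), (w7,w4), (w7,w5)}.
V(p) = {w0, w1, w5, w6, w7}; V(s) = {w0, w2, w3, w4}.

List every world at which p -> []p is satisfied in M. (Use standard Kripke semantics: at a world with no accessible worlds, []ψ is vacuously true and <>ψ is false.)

w2, w3, w4, w6

Recall that []ψ holds at a world iff ψ holds at every accessible world, and <>ψ holds iff ψ holds at some accessible world.
Let φ = p -> []p. Evaluate φ at each world:
  w0 (successors {w3, w4, w5}): φ is false.
  w1 (successors {w3, w5}): φ is false.
  w2 (successors {w0, w3, w4}): φ is true.
  w3 (successors {w6, w7}): φ is true.
  w4 (successors {w4, w5, w6}): φ is true.
  w5 (successors {w1, w2, w6}): φ is false.
  w6 (successors ∅): φ is true.
  w7 (successors {w1, w3, w4, w5}): φ is false.
For instance, at w1:
  At w1: p is true, []p is false, so p -> []p is false.
    At w1: []p requires p at every successor {w3, w5}.
      p fails at w3, so []p is false at w1.
Satisfying worlds: {w2, w3, w4, w6}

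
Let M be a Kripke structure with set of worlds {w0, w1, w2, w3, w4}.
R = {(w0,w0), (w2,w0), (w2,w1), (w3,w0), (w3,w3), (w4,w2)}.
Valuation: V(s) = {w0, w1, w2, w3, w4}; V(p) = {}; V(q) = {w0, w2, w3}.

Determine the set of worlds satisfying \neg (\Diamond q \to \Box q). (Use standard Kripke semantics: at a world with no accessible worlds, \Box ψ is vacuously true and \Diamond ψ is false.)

w2

Let φ = \neg (\Diamond q \to \Box q). Evaluate φ at each world:
  w0 (successors {w0}): φ is false.
  w1 (successors ∅): φ is false.
  w2 (successors {w0, w1}): φ is true.
  w3 (successors {w0, w3}): φ is false.
  w4 (successors {w2}): φ is false.
For instance, at w4:
  At w4: \Diamond q \to \Box q is true, so \neg (\Diamond q \to \Box q) is false.
    At w4: \Diamond q is true, \Box q is true, so \Diamond q \to \Box q is true.
      At w4: \Diamond q requires q at some successor in {w2}.
        q holds at w2, so \Diamond q is true at w4.
      At w4: \Box q requires q at every successor {w2}.
        At w2: q is true.
      So \Box q is true at w4.
Satisfying worlds: {w2}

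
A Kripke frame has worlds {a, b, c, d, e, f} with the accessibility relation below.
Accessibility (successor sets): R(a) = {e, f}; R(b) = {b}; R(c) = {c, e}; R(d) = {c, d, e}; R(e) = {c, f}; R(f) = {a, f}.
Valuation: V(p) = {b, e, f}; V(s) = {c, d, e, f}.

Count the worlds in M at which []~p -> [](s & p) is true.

6

Let φ = []~p -> [](s & p). Evaluate φ at each world:
  a (successors {e, f}): φ is true.
  b (successors {b}): φ is true.
  c (successors {c, e}): φ is true.
  d (successors {c, d, e}): φ is true.
  e (successors {c, f}): φ is true.
  f (successors {a, f}): φ is true.
For instance, at d:
  At d: []~p is false, [](s & p) is false, so []~p -> [](s & p) is true.
    At d: []~p requires ~p at every successor {c, d, e}.
      ~p fails at e, so []~p is false at d.
    At d: [](s & p) requires s & p at every successor {c, d, e}.
      s & p fails at c, so [](s & p) is false at d.
Satisfying worlds: {a, b, c, d, e, f}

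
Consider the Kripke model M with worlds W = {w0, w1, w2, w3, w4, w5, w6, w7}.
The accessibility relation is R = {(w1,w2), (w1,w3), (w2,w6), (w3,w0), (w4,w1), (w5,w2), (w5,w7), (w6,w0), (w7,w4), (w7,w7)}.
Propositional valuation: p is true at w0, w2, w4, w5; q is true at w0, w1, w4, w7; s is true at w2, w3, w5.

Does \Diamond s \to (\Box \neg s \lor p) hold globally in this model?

Let φ = \Diamond s \to (\Box \neg s \lor p). Evaluate φ at each world:
  w0 (successors ∅): φ is true.
  w1 (successors {w2, w3}): φ is false.
  w2 (successors {w6}): φ is true.
  w3 (successors {w0}): φ is true.
  w4 (successors {w1}): φ is true.
  w5 (successors {w2, w7}): φ is true.
  w6 (successors {w0}): φ is true.
  w7 (successors {w4, w7}): φ is true.
Detail at w1 (counterexample):
  At w1: \Diamond s is true, \Box \neg s \lor p is false, so \Diamond s \to (\Box \neg s \lor p) is false.
    At w1: \Diamond s requires s at some successor in {w2, w3}.
      s holds at w2, so \Diamond s is true at w1.
    At w1: \Box \neg s is false, p is false, so \Box \neg s \lor p is false.
      At w1: \Box \neg s requires \neg s at every successor {w2, w3}.
        \neg s fails at w2, so \Box \neg s is false at w1.

No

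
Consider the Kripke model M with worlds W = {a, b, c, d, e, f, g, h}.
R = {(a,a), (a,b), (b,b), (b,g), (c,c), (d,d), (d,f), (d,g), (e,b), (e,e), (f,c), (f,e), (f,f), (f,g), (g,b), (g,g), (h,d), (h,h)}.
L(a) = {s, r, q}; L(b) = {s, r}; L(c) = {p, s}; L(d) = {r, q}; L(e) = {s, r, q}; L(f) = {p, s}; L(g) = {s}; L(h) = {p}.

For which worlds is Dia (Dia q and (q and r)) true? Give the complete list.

Let φ = Dia (Dia q and (q and r)). Evaluate φ at each world:
  a (successors {a, b}): φ is true.
  b (successors {b, g}): φ is false.
  c (successors {c}): φ is false.
  d (successors {d, f, g}): φ is true.
  e (successors {b, e}): φ is true.
  f (successors {c, e, f, g}): φ is true.
  g (successors {b, g}): φ is false.
  h (successors {d, h}): φ is true.
For instance, at f:
  At f: Dia (Dia q and (q and r)) requires Dia q and (q and r) at some successor in {c, e, f, g}.
    Dia q and (q and r) holds at e, so Dia (Dia q and (q and r)) is true at f.
      At e: Dia q is true, q and r is true, so Dia q and (q and r) is true.
Satisfying worlds: {a, d, e, f, h}

a, d, e, f, h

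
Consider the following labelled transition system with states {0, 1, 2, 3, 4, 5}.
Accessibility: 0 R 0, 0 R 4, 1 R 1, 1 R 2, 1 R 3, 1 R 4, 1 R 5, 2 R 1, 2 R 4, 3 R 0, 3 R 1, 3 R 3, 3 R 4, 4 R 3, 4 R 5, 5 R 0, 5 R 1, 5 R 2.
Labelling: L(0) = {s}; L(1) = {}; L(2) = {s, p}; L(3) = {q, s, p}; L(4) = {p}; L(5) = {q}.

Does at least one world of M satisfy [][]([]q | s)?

No

Let φ = [][]([]q | s). Evaluate φ at each world:
  0 (successors {0, 4}): φ is false.
  1 (successors {1, 2, 3, 4, 5}): φ is false.
  2 (successors {1, 4}): φ is false.
  3 (successors {0, 1, 3, 4}): φ is false.
  4 (successors {3, 5}): φ is false.
  5 (successors {0, 1, 2}): φ is false.
For instance, at 3:
  At 3: [][]([]q | s) requires []([]q | s) at every successor {0, 1, 3, 4}.
    []([]q | s) fails at 1, so [][]([]q | s) is false at 3.
      At 1: []([]q | s) requires []q | s at every successor {1, 2, 3, 4, 5}.
        []q | s fails at 1, so []([]q | s) is false at 1.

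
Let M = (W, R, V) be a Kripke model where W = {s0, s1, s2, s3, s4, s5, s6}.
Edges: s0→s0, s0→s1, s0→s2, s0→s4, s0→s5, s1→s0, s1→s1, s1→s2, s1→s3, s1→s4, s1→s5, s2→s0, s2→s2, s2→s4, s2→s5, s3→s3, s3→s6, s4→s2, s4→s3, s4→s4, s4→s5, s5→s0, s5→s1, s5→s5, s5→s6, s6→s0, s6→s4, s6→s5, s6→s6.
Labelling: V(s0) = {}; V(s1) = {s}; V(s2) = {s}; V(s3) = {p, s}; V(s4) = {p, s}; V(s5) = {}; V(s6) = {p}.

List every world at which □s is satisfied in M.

none

Let φ = □s. Evaluate φ at each world:
  s0 (successors {s0, s1, s2, s4, s5}): φ is false.
  s1 (successors {s0, s1, s2, s3, s4, s5}): φ is false.
  s2 (successors {s0, s2, s4, s5}): φ is false.
  s3 (successors {s3, s6}): φ is false.
  s4 (successors {s2, s3, s4, s5}): φ is false.
  s5 (successors {s0, s1, s5, s6}): φ is false.
  s6 (successors {s0, s4, s5, s6}): φ is false.
For instance, at s4:
  At s4: □s requires s at every successor {s2, s3, s4, s5}.
    s fails at s5, so □s is false at s4.
Satisfying worlds: none.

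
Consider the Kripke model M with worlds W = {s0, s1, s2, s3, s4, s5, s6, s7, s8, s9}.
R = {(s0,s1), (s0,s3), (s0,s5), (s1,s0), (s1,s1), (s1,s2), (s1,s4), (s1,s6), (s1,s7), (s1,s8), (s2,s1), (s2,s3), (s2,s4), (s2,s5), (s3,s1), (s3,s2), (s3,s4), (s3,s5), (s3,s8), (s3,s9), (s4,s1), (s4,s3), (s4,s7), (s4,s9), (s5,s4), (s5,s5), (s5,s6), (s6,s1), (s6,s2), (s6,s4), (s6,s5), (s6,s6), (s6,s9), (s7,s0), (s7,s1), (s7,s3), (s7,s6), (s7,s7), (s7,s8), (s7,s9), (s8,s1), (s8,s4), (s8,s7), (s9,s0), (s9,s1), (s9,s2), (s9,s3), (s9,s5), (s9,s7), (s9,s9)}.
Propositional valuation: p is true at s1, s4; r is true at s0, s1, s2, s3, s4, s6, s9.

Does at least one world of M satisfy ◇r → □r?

No

Let φ = ◇r → □r. Evaluate φ at each world:
  s0 (successors {s1, s3, s5}): φ is false.
  s1 (successors {s0, s1, s2, s4, s6, s7, s8}): φ is false.
  s2 (successors {s1, s3, s4, s5}): φ is false.
  s3 (successors {s1, s2, s4, s5, s8, s9}): φ is false.
  s4 (successors {s1, s3, s7, s9}): φ is false.
  s5 (successors {s4, s5, s6}): φ is false.
  s6 (successors {s1, s2, s4, s5, s6, s9}): φ is false.
  s7 (successors {s0, s1, s3, s6, s7, s8, s9}): φ is false.
  s8 (successors {s1, s4, s7}): φ is false.
  s9 (successors {s0, s1, s2, s3, s5, s7, s9}): φ is false.
For instance, at s9:
  At s9: ◇r is true, □r is false, so ◇r → □r is false.
    At s9: ◇r requires r at some successor in {s0, s1, s2, s3, s5, s7, s9}.
      r holds at s0, so ◇r is true at s9.
    At s9: □r requires r at every successor {s0, s1, s2, s3, s5, s7, s9}.
      r fails at s5, so □r is false at s9.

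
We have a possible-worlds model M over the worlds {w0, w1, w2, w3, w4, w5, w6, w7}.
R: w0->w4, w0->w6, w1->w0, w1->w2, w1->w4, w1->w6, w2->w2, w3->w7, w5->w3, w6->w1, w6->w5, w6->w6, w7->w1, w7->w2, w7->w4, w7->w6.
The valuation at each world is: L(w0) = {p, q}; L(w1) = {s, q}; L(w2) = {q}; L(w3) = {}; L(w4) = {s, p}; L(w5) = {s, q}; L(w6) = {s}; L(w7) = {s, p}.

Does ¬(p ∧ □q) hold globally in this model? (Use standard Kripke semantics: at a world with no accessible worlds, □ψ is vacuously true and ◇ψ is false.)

No

Recall that □ψ holds at a world iff ψ holds at every accessible world, and ◇ψ holds iff ψ holds at some accessible world.
Let φ = ¬(p ∧ □q). Evaluate φ at each world:
  w0 (successors {w4, w6}): φ is true.
  w1 (successors {w0, w2, w4, w6}): φ is true.
  w2 (successors {w2}): φ is true.
  w3 (successors {w7}): φ is true.
  w4 (successors ∅): φ is false.
  w5 (successors {w3}): φ is true.
  w6 (successors {w1, w5, w6}): φ is true.
  w7 (successors {w1, w2, w4, w6}): φ is true.
Detail at w4 (counterexample):
  At w4: p ∧ □q is true, so ¬(p ∧ □q) is false.
    At w4: p is true, □q is true, so p ∧ □q is true.
      At w4: no accessible worlds, so □q holds vacuously.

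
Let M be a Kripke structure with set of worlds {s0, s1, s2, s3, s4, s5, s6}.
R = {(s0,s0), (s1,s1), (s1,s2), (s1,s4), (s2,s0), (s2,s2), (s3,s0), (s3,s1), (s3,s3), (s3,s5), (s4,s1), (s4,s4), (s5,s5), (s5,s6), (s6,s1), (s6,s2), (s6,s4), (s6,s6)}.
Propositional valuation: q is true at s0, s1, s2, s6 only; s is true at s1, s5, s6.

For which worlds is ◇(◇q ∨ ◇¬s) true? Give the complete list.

Let φ = ◇(◇q ∨ ◇¬s). Evaluate φ at each world:
  s0 (successors {s0}): φ is true.
  s1 (successors {s1, s2, s4}): φ is true.
  s2 (successors {s0, s2}): φ is true.
  s3 (successors {s0, s1, s3, s5}): φ is true.
  s4 (successors {s1, s4}): φ is true.
  s5 (successors {s5, s6}): φ is true.
  s6 (successors {s1, s2, s4, s6}): φ is true.
For instance, at s2:
  At s2: ◇(◇q ∨ ◇¬s) requires ◇q ∨ ◇¬s at some successor in {s0, s2}.
    ◇q ∨ ◇¬s holds at s0, so ◇(◇q ∨ ◇¬s) is true at s2.
      At s0: ◇q is true, ◇¬s is true, so ◇q ∨ ◇¬s is true.
Satisfying worlds: {s0, s1, s2, s3, s4, s5, s6}

s0, s1, s2, s3, s4, s5, s6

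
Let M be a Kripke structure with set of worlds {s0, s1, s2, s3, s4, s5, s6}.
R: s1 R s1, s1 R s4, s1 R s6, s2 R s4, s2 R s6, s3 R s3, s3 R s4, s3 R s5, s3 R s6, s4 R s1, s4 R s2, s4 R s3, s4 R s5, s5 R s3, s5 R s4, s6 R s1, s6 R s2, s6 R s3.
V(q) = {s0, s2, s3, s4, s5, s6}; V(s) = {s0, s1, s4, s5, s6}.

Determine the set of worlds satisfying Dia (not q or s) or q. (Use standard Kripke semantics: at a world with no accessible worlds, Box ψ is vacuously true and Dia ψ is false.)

s0, s1, s2, s3, s4, s5, s6

Recall that Dia ψ holds at a world iff ψ holds at some accessible world.
Let φ = Dia (not q or s) or q. Evaluate φ at each world:
  s0 (successors ∅): φ is true.
  s1 (successors {s1, s4, s6}): φ is true.
  s2 (successors {s4, s6}): φ is true.
  s3 (successors {s3, s4, s5, s6}): φ is true.
  s4 (successors {s1, s2, s3, s5}): φ is true.
  s5 (successors {s3, s4}): φ is true.
  s6 (successors {s1, s2, s3}): φ is true.
For instance, at s4:
  At s4: Dia (not q or s) is true, q is true, so Dia (not q or s) or q is true.
    At s4: Dia (not q or s) requires not q or s at some successor in {s1, s2, s3, s5}.
      not q or s holds at s1, so Dia (not q or s) is true at s4.
Satisfying worlds: {s0, s1, s2, s3, s4, s5, s6}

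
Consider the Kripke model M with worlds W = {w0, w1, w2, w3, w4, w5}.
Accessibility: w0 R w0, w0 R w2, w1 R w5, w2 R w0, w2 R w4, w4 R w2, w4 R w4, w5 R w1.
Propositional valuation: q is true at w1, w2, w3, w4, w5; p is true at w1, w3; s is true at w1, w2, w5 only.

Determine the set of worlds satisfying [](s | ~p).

Recall that []ψ holds at a world iff ψ holds at every accessible world, and <>ψ holds iff ψ holds at some accessible world.
Let φ = [](s | ~p). Evaluate φ at each world:
  w0 (successors {w0, w2}): φ is true.
  w1 (successors {w5}): φ is true.
  w2 (successors {w0, w4}): φ is true.
  w3 (successors ∅): φ is true.
  w4 (successors {w2, w4}): φ is true.
  w5 (successors {w1}): φ is true.
For instance, at w1:
  At w1: [](s | ~p) requires s | ~p at every successor {w5}.
    At w5: s | ~p is true.
  So [](s | ~p) is true at w1.
Satisfying worlds: {w0, w1, w2, w3, w4, w5}

w0, w1, w2, w3, w4, w5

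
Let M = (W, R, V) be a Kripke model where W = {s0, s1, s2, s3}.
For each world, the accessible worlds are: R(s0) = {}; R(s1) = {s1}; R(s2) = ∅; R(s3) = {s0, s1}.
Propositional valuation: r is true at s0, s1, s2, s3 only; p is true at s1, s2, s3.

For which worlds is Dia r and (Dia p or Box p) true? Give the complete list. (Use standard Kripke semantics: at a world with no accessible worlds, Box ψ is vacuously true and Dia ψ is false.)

s1, s3

Let φ = Dia r and (Dia p or Box p). Evaluate φ at each world:
  s0 (successors ∅): φ is false.
  s1 (successors {s1}): φ is true.
  s2 (successors ∅): φ is false.
  s3 (successors {s0, s1}): φ is true.
For instance, at s3:
  At s3: Dia r is true, Dia p or Box p is true, so Dia r and (Dia p or Box p) is true.
    At s3: Dia r requires r at some successor in {s0, s1}.
      r holds at s0, so Dia r is true at s3.
    At s3: Dia p is true, Box p is false, so Dia p or Box p is true.
      At s3: Dia p requires p at some successor in {s0, s1}.
        p holds at s1, so Dia p is true at s3.
      At s3: Box p requires p at every successor {s0, s1}.
        p fails at s0, so Box p is false at s3.
Satisfying worlds: {s1, s3}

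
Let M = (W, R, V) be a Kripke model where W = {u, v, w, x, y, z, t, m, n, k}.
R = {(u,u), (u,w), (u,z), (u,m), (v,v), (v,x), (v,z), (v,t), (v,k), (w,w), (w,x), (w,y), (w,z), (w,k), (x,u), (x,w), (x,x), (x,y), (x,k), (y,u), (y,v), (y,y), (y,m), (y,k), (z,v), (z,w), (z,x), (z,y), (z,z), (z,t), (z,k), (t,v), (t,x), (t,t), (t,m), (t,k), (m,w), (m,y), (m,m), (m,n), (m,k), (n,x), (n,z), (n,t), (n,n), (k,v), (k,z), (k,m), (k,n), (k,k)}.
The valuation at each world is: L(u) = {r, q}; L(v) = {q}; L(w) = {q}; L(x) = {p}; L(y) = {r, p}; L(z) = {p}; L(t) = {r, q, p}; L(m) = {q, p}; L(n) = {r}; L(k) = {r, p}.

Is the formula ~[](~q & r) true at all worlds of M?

Let φ = ~[](~q & r). Evaluate φ at each world:
  u (successors {u, w, z, m}): φ is true.
  v (successors {v, x, z, t, k}): φ is true.
  w (successors {w, x, y, z, k}): φ is true.
  x (successors {u, w, x, y, k}): φ is true.
  y (successors {u, v, y, m, k}): φ is true.
  z (successors {v, w, x, y, z, t, k}): φ is true.
  t (successors {v, x, t, m, k}): φ is true.
  m (successors {w, y, m, n, k}): φ is true.
  n (successors {x, z, t, n}): φ is true.
  k (successors {v, z, m, n, k}): φ is true.
For instance, at n:
  At n: [](~q & r) is false, so ~[](~q & r) is true.
    At n: [](~q & r) requires ~q & r at every successor {x, z, t, n}.
      ~q & r fails at x, so [](~q & r) is false at n.

Yes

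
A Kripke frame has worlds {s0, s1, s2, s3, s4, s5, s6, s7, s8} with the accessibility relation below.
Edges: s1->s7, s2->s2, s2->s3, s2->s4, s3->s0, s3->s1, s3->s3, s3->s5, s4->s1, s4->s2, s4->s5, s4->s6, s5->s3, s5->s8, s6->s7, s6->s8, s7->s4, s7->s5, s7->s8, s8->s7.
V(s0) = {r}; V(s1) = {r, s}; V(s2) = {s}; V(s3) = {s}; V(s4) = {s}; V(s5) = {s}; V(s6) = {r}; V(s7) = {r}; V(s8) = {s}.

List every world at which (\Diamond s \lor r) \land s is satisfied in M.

Let φ = (\Diamond s \lor r) \land s. Evaluate φ at each world:
  s0 (successors ∅): φ is false.
  s1 (successors {s7}): φ is true.
  s2 (successors {s2, s3, s4}): φ is true.
  s3 (successors {s0, s1, s3, s5}): φ is true.
  s4 (successors {s1, s2, s5, s6}): φ is true.
  s5 (successors {s3, s8}): φ is true.
  s6 (successors {s7, s8}): φ is false.
  s7 (successors {s4, s5, s8}): φ is false.
  s8 (successors {s7}): φ is false.
For instance, at s3:
  At s3: \Diamond s \lor r is true, s is true, so (\Diamond s \lor r) \land s is true.
    At s3: \Diamond s is true, r is false, so \Diamond s \lor r is true.
      At s3: \Diamond s requires s at some successor in {s0, s1, s3, s5}.
        s holds at s1, so \Diamond s is true at s3.
Satisfying worlds: {s1, s2, s3, s4, s5}

s1, s2, s3, s4, s5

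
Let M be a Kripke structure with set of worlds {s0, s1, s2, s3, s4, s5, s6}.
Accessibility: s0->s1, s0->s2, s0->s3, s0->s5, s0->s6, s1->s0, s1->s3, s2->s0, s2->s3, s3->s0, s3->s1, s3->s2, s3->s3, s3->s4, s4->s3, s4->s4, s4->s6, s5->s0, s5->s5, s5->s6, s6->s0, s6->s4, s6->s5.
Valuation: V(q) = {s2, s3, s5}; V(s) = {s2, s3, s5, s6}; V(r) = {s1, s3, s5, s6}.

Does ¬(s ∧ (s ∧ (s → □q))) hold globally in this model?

Yes

Let φ = ¬(s ∧ (s ∧ (s → □q))). Evaluate φ at each world:
  s0 (successors {s1, s2, s3, s5, s6}): φ is true.
  s1 (successors {s0, s3}): φ is true.
  s2 (successors {s0, s3}): φ is true.
  s3 (successors {s0, s1, s2, s3, s4}): φ is true.
  s4 (successors {s3, s4, s6}): φ is true.
  s5 (successors {s0, s5, s6}): φ is true.
  s6 (successors {s0, s4, s5}): φ is true.
For instance, at s4:
  At s4: s ∧ (s ∧ (s → □q)) is false, so ¬(s ∧ (s ∧ (s → □q))) is true.
    At s4: s is false, s ∧ (s → □q) is false, so s ∧ (s ∧ (s → □q)) is false.
      At s4: s is false, s → □q is true, so s ∧ (s → □q) is false.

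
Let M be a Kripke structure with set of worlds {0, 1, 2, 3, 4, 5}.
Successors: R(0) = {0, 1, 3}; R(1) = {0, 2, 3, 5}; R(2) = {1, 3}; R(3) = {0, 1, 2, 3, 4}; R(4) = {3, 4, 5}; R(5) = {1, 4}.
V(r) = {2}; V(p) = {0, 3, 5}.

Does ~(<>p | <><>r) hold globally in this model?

Let φ = ~(<>p | <><>r). Evaluate φ at each world:
  0 (successors {0, 1, 3}): φ is false.
  1 (successors {0, 2, 3, 5}): φ is false.
  2 (successors {1, 3}): φ is false.
  3 (successors {0, 1, 2, 3, 4}): φ is false.
  4 (successors {3, 4, 5}): φ is false.
  5 (successors {1, 4}): φ is false.
Detail at 0 (counterexample):
  At 0: <>p | <><>r is true, so ~(<>p | <><>r) is false.
    At 0: <>p is true, <><>r is true, so <>p | <><>r is true.
      At 0: <>p requires p at some successor in {0, 1, 3}.
        p holds at 0, so <>p is true at 0.
      At 0: <><>r requires <>r at some successor in {0, 1, 3}.
        <>r holds at 1, so <><>r is true at 0.

No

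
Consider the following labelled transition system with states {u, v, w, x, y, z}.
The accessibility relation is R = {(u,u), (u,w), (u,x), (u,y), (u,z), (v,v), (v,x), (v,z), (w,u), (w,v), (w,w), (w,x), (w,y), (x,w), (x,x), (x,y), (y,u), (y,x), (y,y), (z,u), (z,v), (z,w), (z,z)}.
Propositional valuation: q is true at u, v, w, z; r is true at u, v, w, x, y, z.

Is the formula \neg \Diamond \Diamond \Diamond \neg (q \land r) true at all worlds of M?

Let φ = \neg \Diamond \Diamond \Diamond \neg (q \land r). Evaluate φ at each world:
  u (successors {u, w, x, y, z}): φ is false.
  v (successors {v, x, z}): φ is false.
  w (successors {u, v, w, x, y}): φ is false.
  x (successors {w, x, y}): φ is false.
  y (successors {u, x, y}): φ is false.
  z (successors {u, v, w, z}): φ is false.
Detail at u (counterexample):
  At u: \Diamond \Diamond \Diamond \neg (q \land r) is true, so \neg \Diamond \Diamond \Diamond \neg (q \land r) is false.
    At u: \Diamond \Diamond \Diamond \neg (q \land r) requires \Diamond \Diamond \neg (q \land r) at some successor in {u, w, x, y, z}.
      \Diamond \Diamond \neg (q \land r) holds at u, so \Diamond \Diamond \Diamond \neg (q \land r) is true at u.

No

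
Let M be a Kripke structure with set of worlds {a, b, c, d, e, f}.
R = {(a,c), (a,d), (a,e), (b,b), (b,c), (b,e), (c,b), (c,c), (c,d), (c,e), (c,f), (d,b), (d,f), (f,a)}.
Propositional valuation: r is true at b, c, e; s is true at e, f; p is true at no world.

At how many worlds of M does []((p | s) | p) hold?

1

Recall that []ψ holds at a world iff ψ holds at every accessible world, and <>ψ holds iff ψ holds at some accessible world.
Let φ = []((p | s) | p). Evaluate φ at each world:
  a (successors {c, d, e}): φ is false.
  b (successors {b, c, e}): φ is false.
  c (successors {b, c, d, e, f}): φ is false.
  d (successors {b, f}): φ is false.
  e (successors ∅): φ is true.
  f (successors {a}): φ is false.
For instance, at c:
  At c: []((p | s) | p) requires (p | s) | p at every successor {b, c, d, e, f}.
    (p | s) | p fails at b, so []((p | s) | p) is false at c.
Satisfying worlds: {e}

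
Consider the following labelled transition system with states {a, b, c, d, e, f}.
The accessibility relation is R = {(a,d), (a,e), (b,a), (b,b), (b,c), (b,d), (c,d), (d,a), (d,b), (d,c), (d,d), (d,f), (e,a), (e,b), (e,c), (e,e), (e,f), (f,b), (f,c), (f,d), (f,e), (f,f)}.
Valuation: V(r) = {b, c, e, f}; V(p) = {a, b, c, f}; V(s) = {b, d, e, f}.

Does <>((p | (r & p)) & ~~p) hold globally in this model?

No

Let φ = <>((p | (r & p)) & ~~p). Evaluate φ at each world:
  a (successors {d, e}): φ is false.
  b (successors {a, b, c, d}): φ is true.
  c (successors {d}): φ is false.
  d (successors {a, b, c, d, f}): φ is true.
  e (successors {a, b, c, e, f}): φ is true.
  f (successors {b, c, d, e, f}): φ is true.
Detail at a (counterexample):
  At a: <>((p | (r & p)) & ~~p) requires (p | (r & p)) & ~~p at some successor in {d, e}.
    At d: (p | (r & p)) & ~~p is false.
    At e: (p | (r & p)) & ~~p is false.
  So <>((p | (r & p)) & ~~p) is false at a.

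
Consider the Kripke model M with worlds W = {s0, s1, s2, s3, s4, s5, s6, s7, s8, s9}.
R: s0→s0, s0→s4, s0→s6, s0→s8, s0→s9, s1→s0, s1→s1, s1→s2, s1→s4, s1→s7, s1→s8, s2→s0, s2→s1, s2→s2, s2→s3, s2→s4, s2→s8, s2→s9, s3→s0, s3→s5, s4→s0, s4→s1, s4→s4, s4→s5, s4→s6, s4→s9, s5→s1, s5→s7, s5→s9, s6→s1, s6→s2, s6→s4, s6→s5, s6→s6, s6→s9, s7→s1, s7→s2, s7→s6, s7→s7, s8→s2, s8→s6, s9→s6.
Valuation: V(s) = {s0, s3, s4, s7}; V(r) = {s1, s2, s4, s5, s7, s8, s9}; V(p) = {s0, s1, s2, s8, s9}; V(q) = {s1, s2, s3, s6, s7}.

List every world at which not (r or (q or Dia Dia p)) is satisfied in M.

none

Let φ = not (r or (q or Dia Dia p)). Evaluate φ at each world:
  s0 (successors {s0, s4, s6, s8, s9}): φ is false.
  s1 (successors {s0, s1, s2, s4, s7, s8}): φ is false.
  s2 (successors {s0, s1, s2, s3, s4, s8, s9}): φ is false.
  s3 (successors {s0, s5}): φ is false.
  s4 (successors {s0, s1, s4, s5, s6, s9}): φ is false.
  s5 (successors {s1, s7, s9}): φ is false.
  s6 (successors {s1, s2, s4, s5, s6, s9}): φ is false.
  s7 (successors {s1, s2, s6, s7}): φ is false.
  s8 (successors {s2, s6}): φ is false.
  s9 (successors {s6}): φ is false.
For instance, at s4:
  At s4: r or (q or Dia Dia p) is true, so not (r or (q or Dia Dia p)) is false.
    At s4: r is true, q or Dia Dia p is true, so r or (q or Dia Dia p) is true.
      At s4: q is false, Dia Dia p is true, so q or Dia Dia p is true.
Satisfying worlds: none.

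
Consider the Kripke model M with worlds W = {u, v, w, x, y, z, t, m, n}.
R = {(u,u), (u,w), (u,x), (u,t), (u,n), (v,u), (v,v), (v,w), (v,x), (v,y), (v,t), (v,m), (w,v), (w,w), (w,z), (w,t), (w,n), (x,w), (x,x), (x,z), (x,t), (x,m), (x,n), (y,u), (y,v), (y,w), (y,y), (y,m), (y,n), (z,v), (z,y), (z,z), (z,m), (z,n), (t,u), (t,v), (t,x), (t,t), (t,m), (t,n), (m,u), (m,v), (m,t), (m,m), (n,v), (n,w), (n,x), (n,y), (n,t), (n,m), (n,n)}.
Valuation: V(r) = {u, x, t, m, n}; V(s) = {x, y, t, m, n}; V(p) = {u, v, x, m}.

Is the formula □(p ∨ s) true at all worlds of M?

No

Let φ = □(p ∨ s). Evaluate φ at each world:
  u (successors {u, w, x, t, n}): φ is false.
  v (successors {u, v, w, x, y, t, m}): φ is false.
  w (successors {v, w, z, t, n}): φ is false.
  x (successors {w, x, z, t, m, n}): φ is false.
  y (successors {u, v, w, y, m, n}): φ is false.
  z (successors {v, y, z, m, n}): φ is false.
  t (successors {u, v, x, t, m, n}): φ is true.
  m (successors {u, v, t, m}): φ is true.
  n (successors {v, w, x, y, t, m, n}): φ is false.
Detail at u (counterexample):
  At u: □(p ∨ s) requires p ∨ s at every successor {u, w, x, t, n}.
    p ∨ s fails at w, so □(p ∨ s) is false at u.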